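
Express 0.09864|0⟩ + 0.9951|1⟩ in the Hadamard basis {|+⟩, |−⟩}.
0.7734|+⟩ - 0.6339|−⟩

With |ψ⟩ = α|0⟩ + β|1⟩, the Hadamard-basis coefficients are ⟨+|ψ⟩ = (α + β)/√2 and ⟨−|ψ⟩ = (α − β)/√2.
Here α = 0.09864, β = 0.9951: (α + β)/√2 = 0.7734, (α − β)/√2 = -0.6339.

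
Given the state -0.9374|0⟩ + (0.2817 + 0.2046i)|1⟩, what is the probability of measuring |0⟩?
0.8787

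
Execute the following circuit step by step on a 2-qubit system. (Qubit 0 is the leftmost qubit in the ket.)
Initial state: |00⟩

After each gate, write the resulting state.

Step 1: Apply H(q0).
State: 1/√2|00⟩ + 1/√2|10⟩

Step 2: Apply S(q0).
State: 1/√2|00⟩ + (1/√2)i|10⟩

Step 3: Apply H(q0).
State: (1/2 + (1/2)i)|00⟩ + (1/2 - (1/2)i)|10⟩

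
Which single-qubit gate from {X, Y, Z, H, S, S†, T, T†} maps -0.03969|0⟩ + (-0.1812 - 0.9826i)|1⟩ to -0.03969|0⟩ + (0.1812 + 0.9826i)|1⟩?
Z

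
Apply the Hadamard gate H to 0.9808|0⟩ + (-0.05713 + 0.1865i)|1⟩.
(0.6531 + 0.1319i)|0⟩ + (0.7339 - 0.1319i)|1⟩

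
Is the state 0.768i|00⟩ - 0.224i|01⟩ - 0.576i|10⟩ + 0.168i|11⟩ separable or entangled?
Separable

Writing the state as a|00⟩ + b|01⟩ + c|10⟩ + d|11⟩, it is a product state iff ad − bc = 0.
Here (a, b, c, d) = (0.768i, -0.224i, -0.576i, 0.168i): ad − bc = (0.768i)(0.168i) − (-0.224i)(-0.576i) = 0, so the state is separable.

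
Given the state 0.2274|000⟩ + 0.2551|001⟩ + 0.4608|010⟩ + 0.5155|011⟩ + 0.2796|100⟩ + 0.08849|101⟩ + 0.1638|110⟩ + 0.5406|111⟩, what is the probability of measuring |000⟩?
0.05171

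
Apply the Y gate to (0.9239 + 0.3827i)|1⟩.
(0.3827 - 0.9239i)|0⟩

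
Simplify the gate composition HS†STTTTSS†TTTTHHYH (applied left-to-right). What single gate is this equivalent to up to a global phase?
Y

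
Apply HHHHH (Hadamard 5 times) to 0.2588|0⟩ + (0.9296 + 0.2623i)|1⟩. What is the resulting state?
(0.8403 + 0.1855i)|0⟩ + (-0.4743 - 0.1855i)|1⟩

H² = I, so H^5 = H: a single Hadamard. With (a, b) = (0.2588, (0.9296 + 0.2623i)), H gives ((a + b)/√2, (a − b)/√2) = ((0.8403 + 0.1855i), (-0.4743 - 0.1855i)).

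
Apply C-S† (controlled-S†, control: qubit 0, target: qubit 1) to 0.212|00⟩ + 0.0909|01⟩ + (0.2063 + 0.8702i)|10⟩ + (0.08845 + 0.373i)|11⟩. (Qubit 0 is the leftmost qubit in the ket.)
0.212|00⟩ + 0.0909|01⟩ + (0.2063 + 0.8702i)|10⟩ + (0.373 - 0.08845i)|11⟩

C-S† leaves the control-|0⟩ kets |00⟩, |01⟩ unchanged and applies S† to qubit 1 on the control-|1⟩ pair (|10⟩, |11⟩).
S† = [[1, 0], [0, -i]].
With a = amp(|10⟩) = (0.2063 + 0.8702i) and b = amp(|11⟩) = (0.08845 + 0.373i):
new amp(|10⟩) = (1)·a = (0.2063 + 0.8702i)
new amp(|11⟩) = (-i)·b = (0.373 - 0.08845i)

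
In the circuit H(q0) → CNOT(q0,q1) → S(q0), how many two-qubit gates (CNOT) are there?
1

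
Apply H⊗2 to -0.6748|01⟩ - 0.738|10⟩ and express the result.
-0.7064|00⟩ - 0.0316|01⟩ + 0.0316|10⟩ + 0.7064|11⟩

H⊗2 gives amp(|y⟩) = (1/2) Σ_x (−1)^(x·y) amp(|x⟩), where x·y is the number of positions in which both x and y have a 1.
|00⟩: (-0.6748 - 0.738)/2 = -0.7064
|01⟩: (0.6748 - 0.738)/2 = -0.0316
|10⟩: (-0.6748 + 0.738)/2 = 0.0316
|11⟩: (0.6748 + 0.738)/2 = 0.7064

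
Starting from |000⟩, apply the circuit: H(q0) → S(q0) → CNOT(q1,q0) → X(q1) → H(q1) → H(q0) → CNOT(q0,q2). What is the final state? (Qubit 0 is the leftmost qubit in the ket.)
(1/√8 + (1/√8)i)|000⟩ + (-1/√8 - (1/√8)i)|010⟩ + (1/√8 - (1/√8)i)|101⟩ + (-1/√8 + (1/√8)i)|111⟩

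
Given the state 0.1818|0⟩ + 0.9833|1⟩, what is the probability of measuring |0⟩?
0.03305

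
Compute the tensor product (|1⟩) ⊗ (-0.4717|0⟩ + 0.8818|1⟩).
-0.4717|10⟩ + 0.8818|11⟩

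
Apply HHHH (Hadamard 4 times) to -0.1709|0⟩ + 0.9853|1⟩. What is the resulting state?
-0.1709|0⟩ + 0.9853|1⟩

H² = I, so an even number of Hadamards cancels: H^4 = I and the state is unchanged.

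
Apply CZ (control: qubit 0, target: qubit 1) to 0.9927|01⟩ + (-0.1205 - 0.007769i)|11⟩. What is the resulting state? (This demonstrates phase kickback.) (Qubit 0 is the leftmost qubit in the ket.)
0.9927|01⟩ + (0.1205 + 0.007769i)|11⟩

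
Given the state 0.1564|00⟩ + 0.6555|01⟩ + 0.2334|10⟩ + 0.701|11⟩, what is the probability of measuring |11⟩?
0.4914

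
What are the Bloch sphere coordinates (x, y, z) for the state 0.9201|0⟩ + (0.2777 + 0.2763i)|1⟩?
(0.511, 0.5084, 0.6931)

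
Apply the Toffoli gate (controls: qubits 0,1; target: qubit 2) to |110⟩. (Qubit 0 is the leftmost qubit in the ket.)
|111⟩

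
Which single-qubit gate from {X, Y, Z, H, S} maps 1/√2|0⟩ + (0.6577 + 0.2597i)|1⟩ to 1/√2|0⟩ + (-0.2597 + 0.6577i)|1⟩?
S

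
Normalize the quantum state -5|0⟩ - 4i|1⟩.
-0.7809|0⟩ - 0.6247i|1⟩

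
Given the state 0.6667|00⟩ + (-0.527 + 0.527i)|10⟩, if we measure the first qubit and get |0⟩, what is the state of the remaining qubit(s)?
|0⟩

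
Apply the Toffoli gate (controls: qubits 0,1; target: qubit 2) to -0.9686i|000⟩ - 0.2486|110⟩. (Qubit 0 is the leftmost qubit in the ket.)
-0.9686i|000⟩ - 0.2486|111⟩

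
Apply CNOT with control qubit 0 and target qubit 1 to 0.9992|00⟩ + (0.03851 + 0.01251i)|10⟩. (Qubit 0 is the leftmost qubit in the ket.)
0.9992|00⟩ + (0.03851 + 0.01251i)|11⟩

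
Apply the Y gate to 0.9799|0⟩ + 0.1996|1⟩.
-0.1996i|0⟩ + 0.9799i|1⟩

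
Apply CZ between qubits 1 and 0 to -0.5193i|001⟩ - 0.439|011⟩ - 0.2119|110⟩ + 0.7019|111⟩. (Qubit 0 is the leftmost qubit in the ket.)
-0.5193i|001⟩ - 0.439|011⟩ + 0.2119|110⟩ - 0.7019|111⟩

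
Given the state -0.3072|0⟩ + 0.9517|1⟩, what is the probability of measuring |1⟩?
0.9057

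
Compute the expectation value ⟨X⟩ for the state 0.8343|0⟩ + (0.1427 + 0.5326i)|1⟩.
0.2381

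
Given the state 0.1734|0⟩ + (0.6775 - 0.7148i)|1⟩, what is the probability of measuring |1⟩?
0.9699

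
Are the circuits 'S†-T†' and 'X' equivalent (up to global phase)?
No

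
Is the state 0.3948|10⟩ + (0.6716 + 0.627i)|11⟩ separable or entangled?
Separable

Writing the state as a|00⟩ + b|01⟩ + c|10⟩ + d|11⟩, it is a product state iff ad − bc = 0.
Here (a, b, c, d) = (0, 0, 0.3948, (0.6716 + 0.627i)): ad − bc = (0)(0.6716 + 0.627i) − (0)(0.3948) = 0, so the state is separable.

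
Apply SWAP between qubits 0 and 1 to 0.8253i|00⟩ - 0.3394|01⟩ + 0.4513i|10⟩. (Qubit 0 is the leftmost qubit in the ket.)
0.8253i|00⟩ + 0.4513i|01⟩ - 0.3394|10⟩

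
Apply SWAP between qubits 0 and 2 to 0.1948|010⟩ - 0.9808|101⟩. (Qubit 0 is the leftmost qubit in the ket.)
0.1948|010⟩ - 0.9808|101⟩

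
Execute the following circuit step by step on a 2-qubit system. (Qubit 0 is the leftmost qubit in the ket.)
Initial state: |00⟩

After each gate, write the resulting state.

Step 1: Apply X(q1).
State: |01⟩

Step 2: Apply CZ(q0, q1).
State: |01⟩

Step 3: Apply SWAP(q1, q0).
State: |10⟩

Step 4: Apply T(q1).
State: |10⟩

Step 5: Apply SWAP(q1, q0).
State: |01⟩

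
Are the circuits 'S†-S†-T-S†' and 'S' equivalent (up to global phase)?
No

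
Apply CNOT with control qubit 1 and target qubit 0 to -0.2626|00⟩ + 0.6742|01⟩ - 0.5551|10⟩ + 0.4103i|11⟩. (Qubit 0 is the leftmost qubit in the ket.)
-0.2626|00⟩ + 0.4103i|01⟩ - 0.5551|10⟩ + 0.6742|11⟩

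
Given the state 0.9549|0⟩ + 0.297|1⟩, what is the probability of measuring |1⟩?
0.08821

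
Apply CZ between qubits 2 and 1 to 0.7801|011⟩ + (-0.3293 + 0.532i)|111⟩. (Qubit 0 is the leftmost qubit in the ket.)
-0.7801|011⟩ + (0.3293 - 0.532i)|111⟩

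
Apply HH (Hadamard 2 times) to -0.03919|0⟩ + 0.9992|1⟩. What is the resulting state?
-0.03919|0⟩ + 0.9992|1⟩

H² = I, so an even number of Hadamards cancels: H^2 = I and the state is unchanged.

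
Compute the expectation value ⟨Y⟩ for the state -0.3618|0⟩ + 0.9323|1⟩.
0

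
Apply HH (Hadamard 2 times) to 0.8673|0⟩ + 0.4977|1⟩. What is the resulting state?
0.8673|0⟩ + 0.4977|1⟩

H² = I, so an even number of Hadamards cancels: H^2 = I and the state is unchanged.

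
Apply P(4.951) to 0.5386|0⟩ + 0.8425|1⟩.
0.5386|0⟩ + (0.1991 - 0.8186i)|1⟩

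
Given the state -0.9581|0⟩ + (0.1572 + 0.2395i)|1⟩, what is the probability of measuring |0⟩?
0.918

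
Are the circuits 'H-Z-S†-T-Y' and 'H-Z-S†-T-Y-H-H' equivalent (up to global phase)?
Yes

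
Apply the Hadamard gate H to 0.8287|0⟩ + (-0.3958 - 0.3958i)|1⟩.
(0.3061 - 0.2799i)|0⟩ + (0.8659 + 0.2799i)|1⟩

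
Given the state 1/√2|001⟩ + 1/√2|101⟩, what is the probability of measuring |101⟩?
1/2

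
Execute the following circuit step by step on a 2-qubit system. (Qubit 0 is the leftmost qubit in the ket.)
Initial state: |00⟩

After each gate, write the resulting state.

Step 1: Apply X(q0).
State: |10⟩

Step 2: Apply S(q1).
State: |10⟩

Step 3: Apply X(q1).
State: |11⟩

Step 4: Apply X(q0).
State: |01⟩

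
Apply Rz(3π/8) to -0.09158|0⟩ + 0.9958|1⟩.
(-0.07615 + 0.05088i)|0⟩ + (0.828 + 0.5532i)|1⟩

Rz(3π/8) = [[e^(−iθ/2), 0], [0, e^(iθ/2)]] with e^(±iθ/2) = cos(θ/2) ± i·sin(θ/2); θ = 3π/8, cos(θ/2) ≈ 0.83147, sin(θ/2) ≈ 0.55557.
With a = amp(|0⟩) = -0.09158 and b = amp(|1⟩) = 0.9958:
new amp(|0⟩) = (0.83147 - 0.55557i)·a = (-0.07615 + 0.05088i)
new amp(|1⟩) = (0.83147 + 0.55557i)·b = (0.828 + 0.5532i)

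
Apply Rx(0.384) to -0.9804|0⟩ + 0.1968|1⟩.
(-0.9624 - 0.03755i)|0⟩ + (0.1932 + 0.1871i)|1⟩

Rx(0.384) = [[cos(θ/2), −i·sin(θ/2)], [−i·sin(θ/2), cos(θ/2)]]; θ = 0.384, cos(θ/2) ≈ 0.981625, sin(θ/2) ≈ 0.190823.
With a = amp(|0⟩) = -0.9804 and b = amp(|1⟩) = 0.1968:
new amp(|0⟩) = (0.981625)·a + (-0.190823i)·b = (-0.9624 - 0.03755i)
new amp(|1⟩) = (-0.190823i)·a + (0.981625)·b = (0.1932 + 0.1871i)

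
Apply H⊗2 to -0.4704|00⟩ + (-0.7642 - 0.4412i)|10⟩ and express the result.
(-0.6173 - 0.2206i)|00⟩ + (-0.6173 - 0.2206i)|01⟩ + (0.1469 + 0.2206i)|10⟩ + (0.1469 + 0.2206i)|11⟩

H⊗2 gives amp(|y⟩) = (1/2) Σ_x (−1)^(x·y) amp(|x⟩), where x·y is the number of positions in which both x and y have a 1.
|00⟩: (-0.4704 + (-0.7642 - 0.4412i))/2 = (-0.6173 - 0.2206i)
|01⟩: (-0.4704 + (-0.7642 - 0.4412i))/2 = (-0.6173 - 0.2206i)
|10⟩: (-0.4704 - (-0.7642 - 0.4412i))/2 = (0.1469 + 0.2206i)
|11⟩: (-0.4704 - (-0.7642 - 0.4412i))/2 = (0.1469 + 0.2206i)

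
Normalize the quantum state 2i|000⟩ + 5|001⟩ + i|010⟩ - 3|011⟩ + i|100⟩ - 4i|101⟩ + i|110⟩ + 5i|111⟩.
0.2209i|000⟩ + 0.5522|001⟩ + 0.1104i|010⟩ - 0.3313|011⟩ + 0.1104i|100⟩ - 0.4417i|101⟩ + 0.1104i|110⟩ + 0.5522i|111⟩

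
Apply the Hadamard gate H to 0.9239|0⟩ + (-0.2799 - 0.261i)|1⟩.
(0.4554 - 0.1846i)|0⟩ + (0.8512 + 0.1846i)|1⟩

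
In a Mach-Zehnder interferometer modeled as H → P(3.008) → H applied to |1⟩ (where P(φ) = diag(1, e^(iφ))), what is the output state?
(0.9955 - 0.0666i)|0⟩ + (0.004455 + 0.0666i)|1⟩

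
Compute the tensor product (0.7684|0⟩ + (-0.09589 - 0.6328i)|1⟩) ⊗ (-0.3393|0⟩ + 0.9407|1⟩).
-0.2607|00⟩ + 0.7228|01⟩ + (0.03254 + 0.2147i)|10⟩ + (-0.0902 - 0.5953i)|11⟩

amp(|b₁b₂…⟩) = product of the factor amplitudes for bits b₁, b₂, …; only kets whose every factor amplitude is nonzero survive.
|00⟩: (0.7684)(-0.3393) = -0.2607
|01⟩: (0.7684)(0.9407) = 0.7228
|10⟩: (-0.09589 - 0.6328i)(-0.3393) = (0.03254 + 0.2147i)
|11⟩: (-0.09589 - 0.6328i)(0.9407) = (-0.0902 - 0.5953i)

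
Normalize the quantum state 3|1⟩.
|1⟩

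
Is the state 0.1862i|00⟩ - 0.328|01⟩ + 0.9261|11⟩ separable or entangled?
Entangled

Writing the state as a|00⟩ + b|01⟩ + c|10⟩ + d|11⟩, it is a product state iff ad − bc = 0.
Here (a, b, c, d) = (0.1862i, -0.328, 0, 0.9261): ad − bc = (0.1862i)(0.9261) − (-0.328)(0) = 0.1724i ≠ 0, so the state is entangled.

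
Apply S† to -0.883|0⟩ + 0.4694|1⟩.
-0.883|0⟩ - 0.4694i|1⟩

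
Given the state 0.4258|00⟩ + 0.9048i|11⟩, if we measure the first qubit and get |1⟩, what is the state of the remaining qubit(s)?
i|1⟩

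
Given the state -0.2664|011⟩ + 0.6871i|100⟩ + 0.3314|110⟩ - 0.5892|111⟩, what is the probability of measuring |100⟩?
0.4721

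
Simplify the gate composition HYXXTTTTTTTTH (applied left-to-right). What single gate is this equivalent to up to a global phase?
Y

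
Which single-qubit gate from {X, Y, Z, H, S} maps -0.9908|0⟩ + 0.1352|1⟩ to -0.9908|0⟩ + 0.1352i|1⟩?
S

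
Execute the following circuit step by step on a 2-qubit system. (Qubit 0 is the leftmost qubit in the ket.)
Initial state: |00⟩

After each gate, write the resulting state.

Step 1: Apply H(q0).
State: 1/√2|00⟩ + 1/√2|10⟩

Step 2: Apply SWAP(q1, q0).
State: 1/√2|00⟩ + 1/√2|01⟩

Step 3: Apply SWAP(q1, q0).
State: 1/√2|00⟩ + 1/√2|10⟩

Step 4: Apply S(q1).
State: 1/√2|00⟩ + 1/√2|10⟩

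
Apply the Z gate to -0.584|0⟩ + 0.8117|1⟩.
-0.584|0⟩ - 0.8117|1⟩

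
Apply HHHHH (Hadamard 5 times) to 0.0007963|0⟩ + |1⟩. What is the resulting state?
0.7077|0⟩ - 0.7065|1⟩

H² = I, so H^5 = H: a single Hadamard. With (a, b) = (0.0007963, 1), H gives ((a + b)/√2, (a − b)/√2) = (0.7077, -0.7065).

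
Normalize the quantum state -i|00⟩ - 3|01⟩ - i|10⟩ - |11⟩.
-0.2887i|00⟩ - 0.866|01⟩ - 0.2887i|10⟩ - 0.2887|11⟩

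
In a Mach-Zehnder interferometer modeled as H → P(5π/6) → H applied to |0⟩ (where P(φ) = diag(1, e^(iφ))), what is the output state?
(0.06699 + 0.25i)|0⟩ + (0.933 - 0.25i)|1⟩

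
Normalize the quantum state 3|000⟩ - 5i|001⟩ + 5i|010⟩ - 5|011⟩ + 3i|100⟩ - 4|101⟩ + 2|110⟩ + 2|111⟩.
0.2774|000⟩ - 0.4623i|001⟩ + 0.4623i|010⟩ - 0.4623|011⟩ + 0.2774i|100⟩ - 0.3698|101⟩ + 0.1849|110⟩ + 0.1849|111⟩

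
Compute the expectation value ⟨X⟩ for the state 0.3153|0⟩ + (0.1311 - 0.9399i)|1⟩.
0.08267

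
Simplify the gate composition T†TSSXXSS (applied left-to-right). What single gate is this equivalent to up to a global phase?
I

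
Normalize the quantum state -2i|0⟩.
-i|0⟩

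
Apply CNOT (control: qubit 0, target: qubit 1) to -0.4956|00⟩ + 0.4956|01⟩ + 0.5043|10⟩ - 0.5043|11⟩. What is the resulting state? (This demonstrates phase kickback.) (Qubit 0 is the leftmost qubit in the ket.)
-0.4956|00⟩ + 0.4956|01⟩ - 0.5043|10⟩ + 0.5043|11⟩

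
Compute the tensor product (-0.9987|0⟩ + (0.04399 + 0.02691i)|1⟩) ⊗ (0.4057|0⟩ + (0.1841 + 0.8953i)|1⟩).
-0.4052|00⟩ + (-0.1839 - 0.8941i)|01⟩ + (0.01785 + 0.01092i)|10⟩ + (-0.01599 + 0.04434i)|11⟩

amp(|b₁b₂…⟩) = product of the factor amplitudes for bits b₁, b₂, …; only kets whose every factor amplitude is nonzero survive.
|00⟩: (-0.9987)(0.4057) = -0.4052
|01⟩: (-0.9987)(0.1841 + 0.8953i) = (-0.1839 - 0.8941i)
|10⟩: (0.04399 + 0.02691i)(0.4057) = (0.01785 + 0.01092i)
|11⟩: (0.04399 + 0.02691i)(0.1841 + 0.8953i) = (-0.01599 + 0.04434i)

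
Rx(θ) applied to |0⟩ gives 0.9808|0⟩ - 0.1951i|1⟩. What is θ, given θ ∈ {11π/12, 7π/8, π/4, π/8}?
π/8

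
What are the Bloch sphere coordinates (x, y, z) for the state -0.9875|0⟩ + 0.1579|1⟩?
(-0.3119, 0, 0.9502)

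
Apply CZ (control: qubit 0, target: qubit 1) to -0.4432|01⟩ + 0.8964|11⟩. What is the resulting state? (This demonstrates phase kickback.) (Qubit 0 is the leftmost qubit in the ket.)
-0.4432|01⟩ - 0.8964|11⟩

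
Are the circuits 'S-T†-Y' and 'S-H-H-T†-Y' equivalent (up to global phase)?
Yes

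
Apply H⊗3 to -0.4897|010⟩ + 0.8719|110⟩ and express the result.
0.1351|000⟩ + 0.1351|001⟩ - 0.1351|010⟩ - 0.1351|011⟩ - 0.4814|100⟩ - 0.4814|101⟩ + 0.4814|110⟩ + 0.4814|111⟩

H⊗3 gives amp(|y⟩) = (1/2√2) Σ_x (−1)^(x·y) amp(|x⟩), where x·y is the number of positions in which both x and y have a 1.
|000⟩: (-0.4897 + 0.8719)/(2√2) = 0.1351
|001⟩: (-0.4897 + 0.8719)/(2√2) = 0.1351
|010⟩: (0.4897 - 0.8719)/(2√2) = -0.1351
|011⟩: (0.4897 - 0.8719)/(2√2) = -0.1351
|100⟩: (-0.4897 - 0.8719)/(2√2) = -0.4814
|101⟩: (-0.4897 - 0.8719)/(2√2) = -0.4814
|110⟩: (0.4897 + 0.8719)/(2√2) = 0.4814
|111⟩: (0.4897 + 0.8719)/(2√2) = 0.4814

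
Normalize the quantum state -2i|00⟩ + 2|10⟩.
-(1/√2)i|00⟩ + 1/√2|10⟩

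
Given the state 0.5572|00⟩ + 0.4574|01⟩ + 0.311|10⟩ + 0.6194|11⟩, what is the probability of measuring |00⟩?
0.3105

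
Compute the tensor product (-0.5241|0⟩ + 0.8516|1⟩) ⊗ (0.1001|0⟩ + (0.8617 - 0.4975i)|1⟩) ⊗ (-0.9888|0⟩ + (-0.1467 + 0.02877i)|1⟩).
0.05187|000⟩ + (0.007696 - 0.001509i)|001⟩ + (0.4466 - 0.2578i)|010⟩ + (0.05875 - 0.05124i)|011⟩ - 0.08429|100⟩ + (-0.01251 + 0.002453i)|101⟩ + (-0.7256 + 0.4189i)|110⟩ + (-0.09546 + 0.08326i)|111⟩

amp(|b₁b₂…⟩) = product of the factor amplitudes for bits b₁, b₂, …; only kets whose every factor amplitude is nonzero survive.
|000⟩: (-0.5241)(0.1001)(-0.9888) = 0.05187
|001⟩: (-0.5241)(0.1001)(-0.1467 + 0.02877i) = (0.007696 - 0.001509i)
|010⟩: (-0.5241)(0.8617 - 0.4975i)(-0.9888) = (0.4466 - 0.2578i)
|011⟩: (-0.5241)(0.8617 - 0.4975i)(-0.1467 + 0.02877i) = (0.05875 - 0.05124i)
|100⟩: (0.8516)(0.1001)(-0.9888) = -0.08429
|101⟩: (0.8516)(0.1001)(-0.1467 + 0.02877i) = (-0.01251 + 0.002453i)
|110⟩: (0.8516)(0.8617 - 0.4975i)(-0.9888) = (-0.7256 + 0.4189i)
|111⟩: (0.8516)(0.8617 - 0.4975i)(-0.1467 + 0.02877i) = (-0.09546 + 0.08326i)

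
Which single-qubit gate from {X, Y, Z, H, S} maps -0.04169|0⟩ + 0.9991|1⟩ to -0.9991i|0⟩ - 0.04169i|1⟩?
Y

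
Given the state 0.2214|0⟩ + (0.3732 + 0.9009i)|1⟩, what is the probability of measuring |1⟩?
0.9509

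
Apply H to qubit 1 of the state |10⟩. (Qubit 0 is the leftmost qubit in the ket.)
1/√2|10⟩ + 1/√2|11⟩

H on qubit 1 mixes each pair of kets that differ only in qubit 1: amplitudes (a, b) of (|…0…⟩, |…1…⟩) become ((a + b)/√2, (a − b)/√2). Kets absent from the input have amplitude 0.
(|10⟩, |11⟩): (a, b) = (1, 0) → (1/√2, 1/√2)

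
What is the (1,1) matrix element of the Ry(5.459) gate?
-0.9163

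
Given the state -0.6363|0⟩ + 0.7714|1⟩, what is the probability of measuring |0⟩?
0.4049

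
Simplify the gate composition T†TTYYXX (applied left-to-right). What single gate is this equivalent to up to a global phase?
T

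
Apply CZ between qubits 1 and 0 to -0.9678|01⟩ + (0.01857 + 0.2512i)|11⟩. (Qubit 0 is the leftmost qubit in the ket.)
-0.9678|01⟩ + (-0.01857 - 0.2512i)|11⟩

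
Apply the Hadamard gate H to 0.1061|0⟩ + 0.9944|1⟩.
0.7782|0⟩ - 0.6281|1⟩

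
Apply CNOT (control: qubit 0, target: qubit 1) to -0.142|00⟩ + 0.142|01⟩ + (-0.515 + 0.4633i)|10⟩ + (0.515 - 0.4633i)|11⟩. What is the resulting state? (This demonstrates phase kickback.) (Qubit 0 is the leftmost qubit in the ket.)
-0.142|00⟩ + 0.142|01⟩ + (0.515 - 0.4633i)|10⟩ + (-0.515 + 0.4633i)|11⟩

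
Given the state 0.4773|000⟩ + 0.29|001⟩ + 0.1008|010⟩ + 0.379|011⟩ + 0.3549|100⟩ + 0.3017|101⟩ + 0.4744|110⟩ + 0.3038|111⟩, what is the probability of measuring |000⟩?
0.2278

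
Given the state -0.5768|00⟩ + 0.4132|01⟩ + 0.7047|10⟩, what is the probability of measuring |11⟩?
0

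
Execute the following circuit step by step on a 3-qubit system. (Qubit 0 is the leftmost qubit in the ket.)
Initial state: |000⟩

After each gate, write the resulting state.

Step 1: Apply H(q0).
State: 1/√2|000⟩ + 1/√2|100⟩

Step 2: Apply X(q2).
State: 1/√2|001⟩ + 1/√2|101⟩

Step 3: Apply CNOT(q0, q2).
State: 1/√2|001⟩ + 1/√2|100⟩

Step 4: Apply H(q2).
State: 1/2|000⟩ - 1/2|001⟩ + 1/2|100⟩ + 1/2|101⟩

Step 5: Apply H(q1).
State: 1/√8|000⟩ - 1/√8|001⟩ + 1/√8|010⟩ - 1/√8|011⟩ + 1/√8|100⟩ + 1/√8|101⟩ + 1/√8|110⟩ + 1/√8|111⟩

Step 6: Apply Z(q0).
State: 1/√8|000⟩ - 1/√8|001⟩ + 1/√8|010⟩ - 1/√8|011⟩ - 1/√8|100⟩ - 1/√8|101⟩ - 1/√8|110⟩ - 1/√8|111⟩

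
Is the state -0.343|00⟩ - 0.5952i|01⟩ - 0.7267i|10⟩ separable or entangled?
Entangled

Writing the state as a|00⟩ + b|01⟩ + c|10⟩ + d|11⟩, it is a product state iff ad − bc = 0.
Here (a, b, c, d) = (-0.343, -0.5952i, -0.7267i, 0): ad − bc = (-0.343)(0) − (-0.5952i)(-0.7267i) = 0.4325 ≠ 0, so the state is entangled.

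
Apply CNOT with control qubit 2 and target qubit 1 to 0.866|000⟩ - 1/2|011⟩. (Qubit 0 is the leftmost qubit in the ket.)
0.866|000⟩ - 1/2|001⟩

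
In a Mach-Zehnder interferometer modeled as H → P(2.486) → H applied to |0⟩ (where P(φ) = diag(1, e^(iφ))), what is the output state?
(0.1037 + 0.3048i)|0⟩ + (0.8963 - 0.3048i)|1⟩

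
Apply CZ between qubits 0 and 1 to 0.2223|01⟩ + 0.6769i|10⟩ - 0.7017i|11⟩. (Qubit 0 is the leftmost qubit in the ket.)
0.2223|01⟩ + 0.6769i|10⟩ + 0.7017i|11⟩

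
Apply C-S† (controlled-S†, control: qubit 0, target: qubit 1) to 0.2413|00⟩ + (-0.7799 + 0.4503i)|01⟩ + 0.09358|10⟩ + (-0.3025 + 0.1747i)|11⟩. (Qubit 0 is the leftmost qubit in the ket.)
0.2413|00⟩ + (-0.7799 + 0.4503i)|01⟩ + 0.09358|10⟩ + (0.1747 + 0.3025i)|11⟩

C-S† leaves the control-|0⟩ kets |00⟩, |01⟩ unchanged and applies S† to qubit 1 on the control-|1⟩ pair (|10⟩, |11⟩).
S† = [[1, 0], [0, -i]].
With a = amp(|10⟩) = 0.09358 and b = amp(|11⟩) = (-0.3025 + 0.1747i):
new amp(|10⟩) = (1)·a = 0.09358
new amp(|11⟩) = (-i)·b = (0.1747 + 0.3025i)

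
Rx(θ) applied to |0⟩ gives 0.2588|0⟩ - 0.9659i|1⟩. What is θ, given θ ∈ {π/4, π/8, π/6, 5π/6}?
5π/6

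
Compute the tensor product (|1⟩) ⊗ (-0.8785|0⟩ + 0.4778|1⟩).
-0.8785|10⟩ + 0.4778|11⟩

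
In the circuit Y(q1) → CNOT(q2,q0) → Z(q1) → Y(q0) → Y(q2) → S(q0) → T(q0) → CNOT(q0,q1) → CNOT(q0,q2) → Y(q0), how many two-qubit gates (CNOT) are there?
3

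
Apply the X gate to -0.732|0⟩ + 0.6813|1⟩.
0.6813|0⟩ - 0.732|1⟩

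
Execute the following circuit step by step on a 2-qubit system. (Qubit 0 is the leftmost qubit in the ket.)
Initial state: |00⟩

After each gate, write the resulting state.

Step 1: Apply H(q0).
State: 1/√2|00⟩ + 1/√2|10⟩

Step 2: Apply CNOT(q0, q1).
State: 1/√2|00⟩ + 1/√2|11⟩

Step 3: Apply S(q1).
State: 1/√2|00⟩ + (1/√2)i|11⟩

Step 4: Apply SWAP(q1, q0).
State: 1/√2|00⟩ + (1/√2)i|11⟩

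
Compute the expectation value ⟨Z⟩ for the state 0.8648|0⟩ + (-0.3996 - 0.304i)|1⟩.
0.4958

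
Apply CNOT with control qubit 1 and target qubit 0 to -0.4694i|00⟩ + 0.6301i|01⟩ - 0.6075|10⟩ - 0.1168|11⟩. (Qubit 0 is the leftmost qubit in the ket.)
-0.4694i|00⟩ - 0.1168|01⟩ - 0.6075|10⟩ + 0.6301i|11⟩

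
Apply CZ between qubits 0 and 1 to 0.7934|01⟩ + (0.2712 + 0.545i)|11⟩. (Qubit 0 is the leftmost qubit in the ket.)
0.7934|01⟩ + (-0.2712 - 0.545i)|11⟩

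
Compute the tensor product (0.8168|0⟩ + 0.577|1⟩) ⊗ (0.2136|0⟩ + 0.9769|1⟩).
0.1745|00⟩ + 0.7979|01⟩ + 0.1232|10⟩ + 0.5637|11⟩

amp(|b₁b₂…⟩) = product of the factor amplitudes for bits b₁, b₂, …; only kets whose every factor amplitude is nonzero survive.
|00⟩: (0.8168)(0.2136) = 0.1745
|01⟩: (0.8168)(0.9769) = 0.7979
|10⟩: (0.577)(0.2136) = 0.1232
|11⟩: (0.577)(0.9769) = 0.5637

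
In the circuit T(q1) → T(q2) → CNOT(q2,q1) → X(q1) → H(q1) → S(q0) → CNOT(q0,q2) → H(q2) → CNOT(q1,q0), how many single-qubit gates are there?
6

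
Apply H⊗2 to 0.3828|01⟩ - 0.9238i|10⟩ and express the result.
(0.1914 - 0.4619i)|00⟩ + (-0.1914 - 0.4619i)|01⟩ + (0.1914 + 0.4619i)|10⟩ + (-0.1914 + 0.4619i)|11⟩

H⊗2 gives amp(|y⟩) = (1/2) Σ_x (−1)^(x·y) amp(|x⟩), where x·y is the number of positions in which both x and y have a 1.
|00⟩: (0.3828 - 0.9238i)/2 = (0.1914 - 0.4619i)
|01⟩: (-0.3828 - 0.9238i)/2 = (-0.1914 - 0.4619i)
|10⟩: (0.3828 + 0.9238i)/2 = (0.1914 + 0.4619i)
|11⟩: (-0.3828 + 0.9238i)/2 = (-0.1914 + 0.4619i)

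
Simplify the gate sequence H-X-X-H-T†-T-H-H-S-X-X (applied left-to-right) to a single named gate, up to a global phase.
S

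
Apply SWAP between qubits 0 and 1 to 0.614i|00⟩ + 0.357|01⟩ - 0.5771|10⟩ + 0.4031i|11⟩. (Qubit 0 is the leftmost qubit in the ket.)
0.614i|00⟩ - 0.5771|01⟩ + 0.357|10⟩ + 0.4031i|11⟩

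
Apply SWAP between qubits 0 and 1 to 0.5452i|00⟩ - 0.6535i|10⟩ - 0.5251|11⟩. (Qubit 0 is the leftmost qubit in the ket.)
0.5452i|00⟩ - 0.6535i|01⟩ - 0.5251|11⟩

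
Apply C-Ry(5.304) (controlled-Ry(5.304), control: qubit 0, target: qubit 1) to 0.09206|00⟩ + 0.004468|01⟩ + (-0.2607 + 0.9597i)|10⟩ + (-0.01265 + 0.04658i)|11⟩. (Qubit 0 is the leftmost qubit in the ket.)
0.09206|00⟩ + 0.004468|01⟩ + (0.236 - 0.8689i)|10⟩ + (-0.1114 + 0.4102i)|11⟩

C-Ry(5.304) leaves the control-|0⟩ kets |00⟩, |01⟩ unchanged and applies Ry(5.304) to qubit 1 on the control-|1⟩ pair (|10⟩, |11⟩).
Ry(5.304) = [[cos(θ/2), −sin(θ/2)], [sin(θ/2), cos(θ/2)]]; θ = 5.304, cos(θ/2) ≈ -0.882524, sin(θ/2) ≈ 0.470266.
With a = amp(|10⟩) = (-0.2607 + 0.9597i) and b = amp(|11⟩) = (-0.01265 + 0.04658i):
new amp(|10⟩) = (-0.882524)·a + (-0.470266)·b = (0.236 - 0.8689i)
new amp(|11⟩) = (0.470266)·a + (-0.882524)·b = (-0.1114 + 0.4102i)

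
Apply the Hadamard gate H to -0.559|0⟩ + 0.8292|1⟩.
0.1911|0⟩ - 0.9816|1⟩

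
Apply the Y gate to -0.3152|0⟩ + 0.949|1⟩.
-0.949i|0⟩ - 0.3152i|1⟩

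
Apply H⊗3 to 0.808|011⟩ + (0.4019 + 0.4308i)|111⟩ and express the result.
(0.4278 + 0.1523i)|000⟩ + (-0.4278 - 0.1523i)|001⟩ + (-0.4278 - 0.1523i)|010⟩ + (0.4278 + 0.1523i)|011⟩ + (0.1436 - 0.1523i)|100⟩ + (-0.1436 + 0.1523i)|101⟩ + (-0.1436 + 0.1523i)|110⟩ + (0.1436 - 0.1523i)|111⟩

H⊗3 gives amp(|y⟩) = (1/2√2) Σ_x (−1)^(x·y) amp(|x⟩), where x·y is the number of positions in which both x and y have a 1.
|000⟩: (0.808 + (0.4019 + 0.4308i))/(2√2) = (0.4278 + 0.1523i)
|001⟩: (-0.808 - (0.4019 + 0.4308i))/(2√2) = (-0.4278 - 0.1523i)
|010⟩: (-0.808 - (0.4019 + 0.4308i))/(2√2) = (-0.4278 - 0.1523i)
|011⟩: (0.808 + (0.4019 + 0.4308i))/(2√2) = (0.4278 + 0.1523i)
|100⟩: (0.808 - (0.4019 + 0.4308i))/(2√2) = (0.1436 - 0.1523i)
|101⟩: (-0.808 + (0.4019 + 0.4308i))/(2√2) = (-0.1436 + 0.1523i)
|110⟩: (-0.808 + (0.4019 + 0.4308i))/(2√2) = (-0.1436 + 0.1523i)
|111⟩: (0.808 - (0.4019 + 0.4308i))/(2√2) = (0.1436 - 0.1523i)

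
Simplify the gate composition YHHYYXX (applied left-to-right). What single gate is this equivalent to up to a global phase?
Y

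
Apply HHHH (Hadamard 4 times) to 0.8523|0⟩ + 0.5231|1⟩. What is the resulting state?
0.8523|0⟩ + 0.5231|1⟩

H² = I, so an even number of Hadamards cancels: H^4 = I and the state is unchanged.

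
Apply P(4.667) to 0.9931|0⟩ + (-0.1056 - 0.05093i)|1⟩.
0.9931|0⟩ + (-0.04609 + 0.1078i)|1⟩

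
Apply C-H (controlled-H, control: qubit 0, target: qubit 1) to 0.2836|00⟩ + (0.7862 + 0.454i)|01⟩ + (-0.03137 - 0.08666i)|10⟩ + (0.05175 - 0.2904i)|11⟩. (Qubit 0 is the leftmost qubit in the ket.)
0.2836|00⟩ + (0.7862 + 0.454i)|01⟩ + (0.01441 - 0.2666i)|10⟩ + (-0.05877 + 0.1441i)|11⟩

C-H leaves the control-|0⟩ kets |00⟩, |01⟩ unchanged and applies H to qubit 1 on the control-|1⟩ pair (|10⟩, |11⟩).
H = [[1/√2, 1/√2], [1/√2, -1/√2]].
With a = amp(|10⟩) = (-0.03137 - 0.08666i) and b = amp(|11⟩) = (0.05175 - 0.2904i):
new amp(|10⟩) = (1/√2)·a + (1/√2)·b = (0.01441 - 0.2666i)
new amp(|11⟩) = (1/√2)·a + (-1/√2)·b = (-0.05877 + 0.1441i)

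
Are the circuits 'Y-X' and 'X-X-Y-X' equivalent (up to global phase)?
Yes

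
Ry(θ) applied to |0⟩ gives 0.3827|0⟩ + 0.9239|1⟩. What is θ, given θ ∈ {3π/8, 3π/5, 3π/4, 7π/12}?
3π/4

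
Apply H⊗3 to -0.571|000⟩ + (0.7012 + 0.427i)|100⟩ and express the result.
(0.04603 + 0.151i)|000⟩ + (0.04603 + 0.151i)|001⟩ + (0.04603 + 0.151i)|010⟩ + (0.04603 + 0.151i)|011⟩ + (-0.4498 - 0.151i)|100⟩ + (-0.4498 - 0.151i)|101⟩ + (-0.4498 - 0.151i)|110⟩ + (-0.4498 - 0.151i)|111⟩

H⊗3 gives amp(|y⟩) = (1/2√2) Σ_x (−1)^(x·y) amp(|x⟩), where x·y is the number of positions in which both x and y have a 1.
|000⟩: (-0.571 + (0.7012 + 0.427i))/(2√2) = (0.04603 + 0.151i)
|001⟩: (-0.571 + (0.7012 + 0.427i))/(2√2) = (0.04603 + 0.151i)
|010⟩: (-0.571 + (0.7012 + 0.427i))/(2√2) = (0.04603 + 0.151i)
|011⟩: (-0.571 + (0.7012 + 0.427i))/(2√2) = (0.04603 + 0.151i)
|100⟩: (-0.571 - (0.7012 + 0.427i))/(2√2) = (-0.4498 - 0.151i)
|101⟩: (-0.571 - (0.7012 + 0.427i))/(2√2) = (-0.4498 - 0.151i)
|110⟩: (-0.571 - (0.7012 + 0.427i))/(2√2) = (-0.4498 - 0.151i)
|111⟩: (-0.571 - (0.7012 + 0.427i))/(2√2) = (-0.4498 - 0.151i)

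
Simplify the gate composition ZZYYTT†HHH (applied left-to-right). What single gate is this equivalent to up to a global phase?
H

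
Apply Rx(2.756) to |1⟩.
-0.9815i|0⟩ + 0.1916|1⟩

Rx(2.756) = [[cos(θ/2), −i·sin(θ/2)], [−i·sin(θ/2), cos(θ/2)]]; θ = 2.756, cos(θ/2) ≈ 0.191604, sin(θ/2) ≈ 0.981472.
With a = amp(|0⟩) = 0 and b = amp(|1⟩) = 1:
new amp(|0⟩) = (0.191604)·a + (-0.981472i)·b = -0.9815i
new amp(|1⟩) = (-0.981472i)·a + (0.191604)·b = 0.1916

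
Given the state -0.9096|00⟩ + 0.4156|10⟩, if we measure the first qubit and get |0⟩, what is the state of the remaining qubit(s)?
-|0⟩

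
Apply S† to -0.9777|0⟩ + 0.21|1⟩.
-0.9777|0⟩ - 0.21i|1⟩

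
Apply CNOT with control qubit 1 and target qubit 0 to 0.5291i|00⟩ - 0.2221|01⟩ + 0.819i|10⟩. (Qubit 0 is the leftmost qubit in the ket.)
0.5291i|00⟩ + 0.819i|10⟩ - 0.2221|11⟩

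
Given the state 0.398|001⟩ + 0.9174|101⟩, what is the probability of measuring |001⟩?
0.1584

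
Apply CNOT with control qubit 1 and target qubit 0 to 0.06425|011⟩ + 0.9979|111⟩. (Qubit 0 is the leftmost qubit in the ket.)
0.9979|011⟩ + 0.06425|111⟩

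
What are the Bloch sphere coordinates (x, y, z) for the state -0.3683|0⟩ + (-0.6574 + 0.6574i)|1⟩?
(0.4842, -0.4842, -0.7287)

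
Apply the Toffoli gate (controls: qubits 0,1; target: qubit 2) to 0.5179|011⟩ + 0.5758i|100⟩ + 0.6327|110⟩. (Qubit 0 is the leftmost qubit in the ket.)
0.5179|011⟩ + 0.5758i|100⟩ + 0.6327|111⟩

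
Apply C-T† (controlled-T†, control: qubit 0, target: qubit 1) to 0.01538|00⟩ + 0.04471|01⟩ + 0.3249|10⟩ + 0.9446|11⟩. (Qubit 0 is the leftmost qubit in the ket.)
0.01538|00⟩ + 0.04471|01⟩ + 0.3249|10⟩ + (0.6679 - 0.6679i)|11⟩

C-T† leaves the control-|0⟩ kets |00⟩, |01⟩ unchanged and applies T† to qubit 1 on the control-|1⟩ pair (|10⟩, |11⟩).
T† = [[1, 0], [0, (1/√2 - (1/√2)i)]].
With a = amp(|10⟩) = 0.3249 and b = amp(|11⟩) = 0.9446:
new amp(|10⟩) = (1)·a = 0.3249
new amp(|11⟩) = (1/√2 - (1/√2)i)·b = (0.6679 - 0.6679i)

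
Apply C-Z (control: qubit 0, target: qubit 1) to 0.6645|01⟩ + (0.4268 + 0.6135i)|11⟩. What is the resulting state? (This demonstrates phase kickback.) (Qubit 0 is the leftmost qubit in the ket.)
0.6645|01⟩ + (-0.4268 - 0.6135i)|11⟩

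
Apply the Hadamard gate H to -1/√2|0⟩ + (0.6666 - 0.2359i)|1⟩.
(-0.02864 - 0.1668i)|0⟩ + (-0.9714 + 0.1668i)|1⟩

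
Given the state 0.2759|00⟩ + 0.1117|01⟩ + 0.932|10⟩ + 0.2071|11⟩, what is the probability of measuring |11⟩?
0.04289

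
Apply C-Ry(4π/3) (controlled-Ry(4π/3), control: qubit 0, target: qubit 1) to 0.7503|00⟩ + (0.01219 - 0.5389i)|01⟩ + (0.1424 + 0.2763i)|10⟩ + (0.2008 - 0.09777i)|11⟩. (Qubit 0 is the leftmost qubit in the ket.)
0.7503|00⟩ + (0.01219 - 0.5389i)|01⟩ + (-0.2451 - 0.05348i)|10⟩ + (0.02292 + 0.2882i)|11⟩

C-Ry(4π/3) leaves the control-|0⟩ kets |00⟩, |01⟩ unchanged and applies Ry(4π/3) to qubit 1 on the control-|1⟩ pair (|10⟩, |11⟩).
Ry(4π/3) = [[cos(θ/2), −sin(θ/2)], [sin(θ/2), cos(θ/2)]]; θ = 4π/3, cos(θ/2) ≈ -0.5, sin(θ/2) ≈ 0.866025.
With a = amp(|10⟩) = (0.1424 + 0.2763i) and b = amp(|11⟩) = (0.2008 - 0.09777i):
new amp(|10⟩) = (-0.5)·a + (-0.866025)·b = (-0.2451 - 0.05348i)
new amp(|11⟩) = (0.866025)·a + (-0.5)·b = (0.02292 + 0.2882i)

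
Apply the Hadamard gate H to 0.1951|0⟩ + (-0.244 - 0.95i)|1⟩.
(-0.03458 - 0.6718i)|0⟩ + (0.3105 + 0.6718i)|1⟩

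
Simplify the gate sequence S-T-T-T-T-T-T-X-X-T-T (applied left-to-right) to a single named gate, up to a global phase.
S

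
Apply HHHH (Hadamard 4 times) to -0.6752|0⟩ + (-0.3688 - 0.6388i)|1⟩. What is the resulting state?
-0.6752|0⟩ + (-0.3688 - 0.6388i)|1⟩

H² = I, so an even number of Hadamards cancels: H^4 = I and the state is unchanged.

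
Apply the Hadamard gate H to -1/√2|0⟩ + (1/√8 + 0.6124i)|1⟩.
(-0.25 + 0.433i)|0⟩ + (-0.75 - 0.433i)|1⟩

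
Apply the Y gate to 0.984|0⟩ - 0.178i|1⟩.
-0.178|0⟩ + 0.984i|1⟩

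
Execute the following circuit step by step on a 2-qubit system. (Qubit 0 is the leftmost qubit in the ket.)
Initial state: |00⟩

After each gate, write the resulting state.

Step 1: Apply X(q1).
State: |01⟩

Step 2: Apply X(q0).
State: |11⟩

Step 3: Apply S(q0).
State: i|11⟩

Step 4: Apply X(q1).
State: i|10⟩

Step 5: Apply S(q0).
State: -|10⟩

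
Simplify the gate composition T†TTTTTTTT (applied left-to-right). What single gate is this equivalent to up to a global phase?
T†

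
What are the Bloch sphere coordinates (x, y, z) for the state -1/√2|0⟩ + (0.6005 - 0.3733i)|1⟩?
(-0.8492, 0.5279, 0.00004686)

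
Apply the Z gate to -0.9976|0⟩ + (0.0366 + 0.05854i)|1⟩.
-0.9976|0⟩ + (-0.0366 - 0.05854i)|1⟩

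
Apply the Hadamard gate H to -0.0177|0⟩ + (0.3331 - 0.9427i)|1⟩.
(0.223 - 0.6666i)|0⟩ + (-0.2481 + 0.6666i)|1⟩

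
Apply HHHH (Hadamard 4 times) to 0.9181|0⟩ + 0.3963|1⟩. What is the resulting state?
0.9181|0⟩ + 0.3963|1⟩

H² = I, so an even number of Hadamards cancels: H^4 = I and the state is unchanged.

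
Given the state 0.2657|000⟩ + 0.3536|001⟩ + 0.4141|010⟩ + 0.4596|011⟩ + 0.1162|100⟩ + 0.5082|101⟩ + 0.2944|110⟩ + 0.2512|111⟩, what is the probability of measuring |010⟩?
0.1715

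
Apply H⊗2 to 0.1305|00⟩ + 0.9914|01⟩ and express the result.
0.561|00⟩ - 0.4305|01⟩ + 0.561|10⟩ - 0.4305|11⟩

H⊗2 gives amp(|y⟩) = (1/2) Σ_x (−1)^(x·y) amp(|x⟩), where x·y is the number of positions in which both x and y have a 1.
|00⟩: (0.1305 + 0.9914)/2 = 0.561
|01⟩: (0.1305 - 0.9914)/2 = -0.4305
|10⟩: (0.1305 + 0.9914)/2 = 0.561
|11⟩: (0.1305 - 0.9914)/2 = -0.4305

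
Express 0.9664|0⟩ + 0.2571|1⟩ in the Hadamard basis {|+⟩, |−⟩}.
0.8651|+⟩ + 0.5016|−⟩

With |ψ⟩ = α|0⟩ + β|1⟩, the Hadamard-basis coefficients are ⟨+|ψ⟩ = (α + β)/√2 and ⟨−|ψ⟩ = (α − β)/√2.
Here α = 0.9664, β = 0.2571: (α + β)/√2 = 0.8651, (α − β)/√2 = 0.5016.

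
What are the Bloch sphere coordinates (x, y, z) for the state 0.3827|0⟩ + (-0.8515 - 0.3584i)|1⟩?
(-0.6517, -0.2743, -0.707)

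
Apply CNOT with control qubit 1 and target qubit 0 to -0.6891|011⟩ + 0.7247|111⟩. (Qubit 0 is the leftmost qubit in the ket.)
0.7247|011⟩ - 0.6891|111⟩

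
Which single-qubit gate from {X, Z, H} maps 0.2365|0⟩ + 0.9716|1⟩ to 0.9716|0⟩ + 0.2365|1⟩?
X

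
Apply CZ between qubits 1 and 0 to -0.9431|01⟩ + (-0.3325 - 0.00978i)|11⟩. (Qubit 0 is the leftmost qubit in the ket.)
-0.9431|01⟩ + (0.3325 + 0.00978i)|11⟩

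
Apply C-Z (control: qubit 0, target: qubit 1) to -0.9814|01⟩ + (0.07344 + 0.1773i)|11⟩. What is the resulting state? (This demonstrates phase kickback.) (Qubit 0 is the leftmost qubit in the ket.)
-0.9814|01⟩ + (-0.07344 - 0.1773i)|11⟩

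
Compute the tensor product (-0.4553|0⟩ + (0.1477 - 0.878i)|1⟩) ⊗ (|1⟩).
-0.4553|01⟩ + (0.1477 - 0.878i)|11⟩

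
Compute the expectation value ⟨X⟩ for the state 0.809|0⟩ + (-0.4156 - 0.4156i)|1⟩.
-0.6724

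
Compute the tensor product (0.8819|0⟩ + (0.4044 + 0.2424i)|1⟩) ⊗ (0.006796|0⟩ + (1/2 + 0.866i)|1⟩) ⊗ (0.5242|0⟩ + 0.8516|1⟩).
0.003142|000⟩ + 0.005104|001⟩ + (0.2311 + 0.4003i)|010⟩ + (0.3755 + 0.6504i)|011⟩ + (0.001441 + 0.0008635i)|100⟩ + (0.00234 + 0.001403i)|101⟩ + (-0.004046 + 0.2471i)|110⟩ + (-0.006573 + 0.4015i)|111⟩

amp(|b₁b₂…⟩) = product of the factor amplitudes for bits b₁, b₂, …; only kets whose every factor amplitude is nonzero survive.
|000⟩: (0.8819)(0.006796)(0.5242) = 0.003142
|001⟩: (0.8819)(0.006796)(0.8516) = 0.005104
|010⟩: (0.8819)(1/2 + 0.866i)(0.5242) = (0.2311 + 0.4003i)
|011⟩: (0.8819)(1/2 + 0.866i)(0.8516) = (0.3755 + 0.6504i)
|100⟩: (0.4044 + 0.2424i)(0.006796)(0.5242) = (0.001441 + 0.0008635i)
|101⟩: (0.4044 + 0.2424i)(0.006796)(0.8516) = (0.00234 + 0.001403i)
|110⟩: (0.4044 + 0.2424i)(1/2 + 0.866i)(0.5242) = (-0.004046 + 0.2471i)
|111⟩: (0.4044 + 0.2424i)(1/2 + 0.866i)(0.8516) = (-0.006573 + 0.4015i)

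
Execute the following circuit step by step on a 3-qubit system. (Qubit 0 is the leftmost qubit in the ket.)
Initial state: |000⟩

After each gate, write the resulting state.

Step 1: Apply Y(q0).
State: i|100⟩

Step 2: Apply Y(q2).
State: -|101⟩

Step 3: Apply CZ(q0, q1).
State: -|101⟩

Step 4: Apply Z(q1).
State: -|101⟩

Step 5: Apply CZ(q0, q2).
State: |101⟩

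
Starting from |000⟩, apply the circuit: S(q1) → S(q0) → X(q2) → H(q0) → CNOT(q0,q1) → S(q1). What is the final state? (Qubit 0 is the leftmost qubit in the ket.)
1/√2|001⟩ + (1/√2)i|111⟩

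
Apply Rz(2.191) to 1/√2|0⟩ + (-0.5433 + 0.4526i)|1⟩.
(0.3236 - 0.6287i)|0⟩ + (-0.651 - 0.276i)|1⟩

Rz(2.191) = [[e^(−iθ/2), 0], [0, e^(iθ/2)]] with e^(±iθ/2) = cos(θ/2) ± i·sin(θ/2); θ = 2.191, cos(θ/2) ≈ 0.457602, sin(θ/2) ≈ 0.889157.
With a = amp(|0⟩) = 1/√2 and b = amp(|1⟩) = (-0.5433 + 0.4526i):
new amp(|0⟩) = (0.457602 - 0.889157i)·a = (0.3236 - 0.6287i)
new amp(|1⟩) = (0.457602 + 0.889157i)·b = (-0.651 - 0.276i)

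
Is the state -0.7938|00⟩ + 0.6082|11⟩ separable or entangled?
Entangled

Writing the state as a|00⟩ + b|01⟩ + c|10⟩ + d|11⟩, it is a product state iff ad − bc = 0.
Here (a, b, c, d) = (-0.7938, 0, 0, 0.6082): ad − bc = (-0.7938)(0.6082) − (0)(0) = -0.4828 ≠ 0, so the state is entangled.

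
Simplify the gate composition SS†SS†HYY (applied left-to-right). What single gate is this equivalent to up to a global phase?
H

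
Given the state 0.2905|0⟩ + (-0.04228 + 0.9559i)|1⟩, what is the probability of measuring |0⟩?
0.08439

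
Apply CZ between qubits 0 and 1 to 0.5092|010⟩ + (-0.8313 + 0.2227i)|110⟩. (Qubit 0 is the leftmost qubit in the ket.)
0.5092|010⟩ + (0.8313 - 0.2227i)|110⟩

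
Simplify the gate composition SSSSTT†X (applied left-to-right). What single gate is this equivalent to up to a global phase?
X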